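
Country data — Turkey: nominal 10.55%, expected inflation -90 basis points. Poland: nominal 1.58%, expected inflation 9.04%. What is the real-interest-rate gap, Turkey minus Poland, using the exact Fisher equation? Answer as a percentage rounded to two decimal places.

18.40%

Turkey: (1 + 0.1055)/(1 − 0.0090) − 1 = 11.5540%
Poland: (1 + 0.0158)/(1 + 0.0904) − 1 = -6.8415%
Differential = 11.5540% − (-6.8415%) = 18.3955% → 18.40%.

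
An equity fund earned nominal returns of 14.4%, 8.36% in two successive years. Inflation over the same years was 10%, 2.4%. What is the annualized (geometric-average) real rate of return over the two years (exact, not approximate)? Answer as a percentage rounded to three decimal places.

4.906%

Compound the nominal returns: 1.1440 × 1.0836 = 1.23963840.
Compound inflation: 1.1000 × 1.0240 = 1.12640000.
Deflate: 1.23963840 / 1.12640000 = 1.10053125.
Annualized real rate = 1.10053125^(1/2) − 1 = 4.9062% → 4.906%.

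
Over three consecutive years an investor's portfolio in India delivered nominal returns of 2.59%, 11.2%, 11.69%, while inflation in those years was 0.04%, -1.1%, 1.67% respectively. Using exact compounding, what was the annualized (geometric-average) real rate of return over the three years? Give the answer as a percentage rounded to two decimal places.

Compound the nominal returns: 1.0259 × 1.1120 × 1.1169 = 1.27416041.
Compound inflation: 1.0004 × 0.9890 × 1.0167 = 1.00591851.
Deflate: 1.27416041 / 1.00591851 = 1.26666366.
Annualized real rate = 1.26666366^(1/3) − 1 = 8.1983% → 8.20%.

8.20%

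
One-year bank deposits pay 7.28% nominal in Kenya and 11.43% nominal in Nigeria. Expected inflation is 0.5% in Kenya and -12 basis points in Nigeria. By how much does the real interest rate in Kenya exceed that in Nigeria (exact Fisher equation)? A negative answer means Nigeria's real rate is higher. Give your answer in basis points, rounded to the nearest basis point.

-482 basis points

Kenya: (1 + 0.0728)/(1 + 0.0050) − 1 = 6.7463%
Nigeria: (1 + 0.1143)/(1 − 0.0012) − 1 = 11.5639%
Differential = 6.7463% − 11.5639% = -4.8176% → -482 basis points.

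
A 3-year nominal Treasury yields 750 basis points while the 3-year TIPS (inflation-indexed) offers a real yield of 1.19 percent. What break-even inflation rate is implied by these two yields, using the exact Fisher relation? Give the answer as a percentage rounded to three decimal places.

(1 + π) = (1 + i)/(1 + r) = 1.07500 / 1.01190 = 1.062358
Break-even inflation = 1.062358 − 1 → 6.236%.

6.236%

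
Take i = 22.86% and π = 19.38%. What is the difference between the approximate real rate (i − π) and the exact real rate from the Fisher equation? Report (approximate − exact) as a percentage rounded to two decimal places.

0.56%

Approximate: r ≈ 22.860% − 19.380% = 3.4800%
Exact: (1 + 0.2286)/(1 + 0.1938) − 1 = 2.9151%
Error = 3.4800% − 2.9151% = 0.5649% → 0.56%.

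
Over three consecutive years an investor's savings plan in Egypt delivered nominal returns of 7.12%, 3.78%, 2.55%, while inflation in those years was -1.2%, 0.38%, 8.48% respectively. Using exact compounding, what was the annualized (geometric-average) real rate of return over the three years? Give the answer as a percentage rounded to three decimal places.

1.950%

Nominal growth factor = 1.0712 × 1.0378 × 1.0255 = 1.14003949
Price-level growth factor = 0.9880 × 1.0038 × 1.0848 = 1.07585517
Real growth factor = 1.14003949 / 1.07585517 = 1.05965888
Annualized real rate = 1.05965888^(1/3) − 1 = 1.9503% → 1.950%.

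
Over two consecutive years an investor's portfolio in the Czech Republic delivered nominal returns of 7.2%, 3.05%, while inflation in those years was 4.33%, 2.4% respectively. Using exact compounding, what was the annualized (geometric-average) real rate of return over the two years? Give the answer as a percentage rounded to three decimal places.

1.687%

Compound the nominal returns: 1.0720 × 1.0305 = 1.10469600.
Compound inflation: 1.0433 × 1.0240 = 1.06833920.
Deflate: 1.10469600 / 1.06833920 = 1.03403114.
Annualized real rate = 1.03403114^(1/2) − 1 = 1.6873% → 1.687%.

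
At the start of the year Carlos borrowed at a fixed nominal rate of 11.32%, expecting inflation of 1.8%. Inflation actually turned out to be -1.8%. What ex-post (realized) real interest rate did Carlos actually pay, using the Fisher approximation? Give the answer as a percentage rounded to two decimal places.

Ex-post: 11.32% − (-1.8%) = 13.120%
So the realized real rate is 13.12%.

13.12%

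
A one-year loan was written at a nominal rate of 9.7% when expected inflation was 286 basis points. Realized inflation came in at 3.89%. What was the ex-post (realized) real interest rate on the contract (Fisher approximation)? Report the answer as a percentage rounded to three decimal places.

5.810%

Ex-post: 9.7% − 3.89% = 5.810%
So the realized real rate is 5.810%.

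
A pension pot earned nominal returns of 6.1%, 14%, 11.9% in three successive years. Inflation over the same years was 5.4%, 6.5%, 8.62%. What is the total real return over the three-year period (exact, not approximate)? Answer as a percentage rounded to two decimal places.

Compound the nominal returns: 1.0610 × 1.1400 × 1.1190 = 1.353475.
Compound inflation: 1.0540 × 1.0650 × 1.0862 = 1.219270.
Deflate: 1.353475 / 1.219270 = 1.110070.
Total real return = 1.110070 − 1 → 11.01%.

11.01%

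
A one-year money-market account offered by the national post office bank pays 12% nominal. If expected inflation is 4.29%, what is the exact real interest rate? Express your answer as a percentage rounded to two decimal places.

7.39%

1 + r = 1.12000 / 1.04290 = 1.073928
r = 1.073928 − 1 = 7.3928%, i.e. 7.39%.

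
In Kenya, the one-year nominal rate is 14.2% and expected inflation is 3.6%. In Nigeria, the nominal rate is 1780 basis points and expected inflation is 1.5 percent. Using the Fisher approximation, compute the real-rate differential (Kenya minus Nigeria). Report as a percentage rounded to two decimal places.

-5.70%

Kenya: 14.2% − 3.6% = 10.600%
Nigeria: 17.8% − 1.5% = 16.300%
Differential = -5.700% → -5.70%.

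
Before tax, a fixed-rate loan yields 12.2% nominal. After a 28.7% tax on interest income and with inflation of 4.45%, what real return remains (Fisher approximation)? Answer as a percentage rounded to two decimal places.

4.25%

After-tax nominal return = 12.2% × (1 − 0.287) = 8.6986%.
r ≈ 8.6986% − 4.45% → 4.25%.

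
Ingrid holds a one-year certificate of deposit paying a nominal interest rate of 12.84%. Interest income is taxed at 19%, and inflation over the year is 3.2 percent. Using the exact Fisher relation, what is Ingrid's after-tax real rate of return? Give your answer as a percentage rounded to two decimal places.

After-tax nominal return = 12.84% × (1 − 0.19) = 10.4004%.
1 + r = 1.104004 / 1.03200 = 1.069771
After-tax real rate = 1.069771 − 1 → 6.98%.

6.98%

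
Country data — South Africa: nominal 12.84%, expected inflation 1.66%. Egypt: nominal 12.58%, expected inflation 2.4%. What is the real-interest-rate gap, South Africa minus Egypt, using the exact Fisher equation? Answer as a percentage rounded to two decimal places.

1.06%

South Africa: (1 + 0.1284)/(1 + 0.0166) − 1 = 10.9974%
Egypt: (1 + 0.1258)/(1 + 0.0240) − 1 = 9.9414%
Differential = 10.9974% − 9.9414% = 1.0560% → 1.06%.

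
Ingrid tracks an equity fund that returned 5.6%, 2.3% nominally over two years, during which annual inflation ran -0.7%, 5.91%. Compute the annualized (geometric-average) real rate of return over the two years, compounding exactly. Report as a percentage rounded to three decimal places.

Nominal growth factor = 1.0560 × 1.0230 = 1.08028800
Price-level growth factor = 0.9930 × 1.0591 = 1.05168630
Real growth factor = 1.08028800 / 1.05168630 = 1.02719604
Annualized real rate = 1.02719604^(1/2) − 1 = 1.3507% → 1.351%.

1.351%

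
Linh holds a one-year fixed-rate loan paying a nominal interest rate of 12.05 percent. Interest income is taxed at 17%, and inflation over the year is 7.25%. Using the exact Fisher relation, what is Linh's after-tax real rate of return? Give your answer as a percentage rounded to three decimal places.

2.566%

After-tax nominal return = 12.05% × (1 − 0.17) = 10.0015%.
1 + r = 1.100015 / 1.07250 = 1.02565501
After-tax real rate = 1.02565501 − 1 → 2.566%.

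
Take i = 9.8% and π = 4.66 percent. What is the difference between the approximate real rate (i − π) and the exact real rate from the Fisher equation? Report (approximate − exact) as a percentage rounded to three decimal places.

0.229%

Approximate: r ≈ 9.800% − 4.660% = 5.1400%
Exact: (1 + 0.0980)/(1 + 0.0466) − 1 = 4.9111%
Error = 5.1400% − 4.9111% = 0.2289% → 0.229%.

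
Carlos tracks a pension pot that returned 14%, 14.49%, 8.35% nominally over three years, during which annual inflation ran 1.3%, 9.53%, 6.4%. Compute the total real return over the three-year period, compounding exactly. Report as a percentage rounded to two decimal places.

Compound the nominal returns: 1.1400 × 1.1449 × 1.0835 = 1.414169.
Compound inflation: 1.0130 × 1.0953 × 1.0640 = 1.180549.
Deflate: 1.414169 / 1.180549 = 1.197891.
Total real return = 1.197891 − 1 → 19.79%.

19.79%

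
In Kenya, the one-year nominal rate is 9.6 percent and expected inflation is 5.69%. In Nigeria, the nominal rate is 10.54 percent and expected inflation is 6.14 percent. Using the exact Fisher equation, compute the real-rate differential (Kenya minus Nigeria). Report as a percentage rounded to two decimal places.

-0.45%

Kenya: (1 + 0.0960)/(1 + 0.0569) − 1 = 3.6995%
Nigeria: (1 + 0.1054)/(1 + 0.0614) − 1 = 4.1455%
Differential = 3.6995% − 4.1455% = -0.4460% → -0.45%.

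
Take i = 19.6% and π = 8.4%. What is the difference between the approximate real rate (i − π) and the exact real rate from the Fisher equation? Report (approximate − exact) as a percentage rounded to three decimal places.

0.868%

Approximate: r ≈ 19.600% − 8.400% = 11.2000%
Exact: (1 + 0.1960)/(1 + 0.0840) − 1 = 10.3321%
Error = 11.2000% − 10.3321% = 0.8679% → 0.868%.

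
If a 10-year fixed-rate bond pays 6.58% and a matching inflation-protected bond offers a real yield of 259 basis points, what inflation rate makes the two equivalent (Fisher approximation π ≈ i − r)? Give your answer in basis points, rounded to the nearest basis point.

399 basis points

π ≈ i − r = 6.58% − 2.59% → 399 basis points.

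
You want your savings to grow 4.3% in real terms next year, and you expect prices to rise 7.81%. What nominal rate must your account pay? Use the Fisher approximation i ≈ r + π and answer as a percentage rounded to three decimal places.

i ≈ r + π = 4.3% + 7.81% = 12.110%.

12.110%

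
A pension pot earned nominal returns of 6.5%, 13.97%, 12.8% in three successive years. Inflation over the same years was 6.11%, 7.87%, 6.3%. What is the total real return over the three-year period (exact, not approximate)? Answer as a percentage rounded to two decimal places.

12.53%

Compound the nominal returns: 1.0650 × 1.1397 × 1.1280 = 1.369144.
Compound inflation: 1.0611 × 1.0787 × 1.0630 = 1.216719.
Deflate: 1.369144 / 1.216719 = 1.125276.
Total real return = 1.125276 − 1 → 12.53%.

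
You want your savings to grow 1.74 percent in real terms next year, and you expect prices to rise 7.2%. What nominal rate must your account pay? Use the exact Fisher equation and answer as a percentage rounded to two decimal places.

9.07%

(1 + i) = (1 + r)(1 + π) = 1.01740 × 1.07200 = 1.0906528
i = 1.0906528 − 1, so the required nominal rate is 9.07%.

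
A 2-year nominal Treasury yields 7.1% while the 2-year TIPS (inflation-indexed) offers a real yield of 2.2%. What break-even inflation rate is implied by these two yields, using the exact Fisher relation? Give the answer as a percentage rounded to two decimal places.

(1 + π) = (1 + i)/(1 + r) = 1.07100 / 1.02200 = 1.047945
Break-even inflation = 1.047945 − 1 → 4.79%.

4.79%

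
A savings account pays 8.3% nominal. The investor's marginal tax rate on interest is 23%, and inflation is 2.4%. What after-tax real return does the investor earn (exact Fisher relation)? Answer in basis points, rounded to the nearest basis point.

390 basis points

After-tax nominal return = 8.3% × (1 − 0.23) = 6.3910%.
1 + r = 1.06391 / 1.02400 = 1.038975
After-tax real rate = 1.038975 − 1 → 390 basis points.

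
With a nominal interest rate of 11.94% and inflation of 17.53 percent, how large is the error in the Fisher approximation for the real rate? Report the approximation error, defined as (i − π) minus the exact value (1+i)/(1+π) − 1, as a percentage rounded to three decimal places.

Approximate: r ≈ 11.940% − 17.530% = -5.5900%
Exact: (1 + 0.1194)/(1 + 0.1753) − 1 = -4.7562%
Error = -5.5900% − (-4.7562%) = -0.8338% → -0.834%.

-0.834%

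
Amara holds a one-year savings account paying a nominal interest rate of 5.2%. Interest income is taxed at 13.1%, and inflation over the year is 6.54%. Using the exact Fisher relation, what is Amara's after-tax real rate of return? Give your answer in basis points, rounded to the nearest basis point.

After-tax nominal return = 5.2% × (1 − 0.131) = 4.5188%.
1 + r = 1.045188 / 1.06540 = 0.981029
After-tax real rate = 0.981029 − 1 → -190 basis points.

-190 basis points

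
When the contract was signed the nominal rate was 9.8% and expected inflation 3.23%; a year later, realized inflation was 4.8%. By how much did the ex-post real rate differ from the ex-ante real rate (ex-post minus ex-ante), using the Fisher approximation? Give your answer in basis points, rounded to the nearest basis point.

-157 basis points

Ex-ante: 9.8% − 3.23% = 6.570%
Ex-post: 9.8% − 4.8% = 5.000%
Difference (ex-post − ex-ante) = -1.5700% → -157 basis points.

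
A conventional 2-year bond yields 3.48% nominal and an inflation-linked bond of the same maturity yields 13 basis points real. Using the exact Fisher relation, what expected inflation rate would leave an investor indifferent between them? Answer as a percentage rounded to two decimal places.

(1 + π) = (1 + i)/(1 + r) = 1.03480 / 1.00130 = 1.033457
Break-even inflation = 1.033457 − 1 → 3.35%.

3.35%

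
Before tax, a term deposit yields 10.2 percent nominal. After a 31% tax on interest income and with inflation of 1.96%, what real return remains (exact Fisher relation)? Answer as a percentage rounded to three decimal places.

After-tax nominal return = 10.2% × (1 − 0.31) = 7.0380%.
1 + r = 1.07038 / 1.01960 = 1.049804
After-tax real rate = 1.049804 − 1 → 4.980%.

4.980%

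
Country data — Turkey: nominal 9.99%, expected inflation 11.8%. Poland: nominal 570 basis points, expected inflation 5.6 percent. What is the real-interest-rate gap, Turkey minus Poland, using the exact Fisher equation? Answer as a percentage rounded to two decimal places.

Turkey: (1 + 0.0999)/(1 + 0.1180) − 1 = -1.6190%
Poland: (1 + 0.0570)/(1 + 0.0560) − 1 = 0.0947%
Differential = -1.6190% − 0.0947% = -1.7137% → -1.71%.

-1.71%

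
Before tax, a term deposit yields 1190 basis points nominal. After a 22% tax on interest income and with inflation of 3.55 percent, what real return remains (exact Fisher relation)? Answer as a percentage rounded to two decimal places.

After-tax nominal return = 11.9% × (1 − 0.22) = 9.2820%.
1 + r = 1.09282 / 1.03550 = 1.055355
After-tax real rate = 1.055355 − 1 → 5.54%.

5.54%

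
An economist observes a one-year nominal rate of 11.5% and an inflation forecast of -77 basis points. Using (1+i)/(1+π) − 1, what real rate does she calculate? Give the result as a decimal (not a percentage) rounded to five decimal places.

0.12365

By the Fisher identity, 1 + r = (1 + i)/(1 + π).
1 + r = 1.11500 / 0.99230 = 1.123652
r = 1.123652 − 1 = 12.3652%, i.e. 0.12365.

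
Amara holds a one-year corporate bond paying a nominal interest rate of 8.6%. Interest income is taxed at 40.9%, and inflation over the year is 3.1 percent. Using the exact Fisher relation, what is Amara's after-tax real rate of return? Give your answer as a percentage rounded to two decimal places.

1.92%

After-tax nominal return = 8.6% × (1 − 0.409) = 5.0826%.
1 + r = 1.050826 / 1.03100 = 1.019230
After-tax real rate = 1.019230 − 1 → 1.92%.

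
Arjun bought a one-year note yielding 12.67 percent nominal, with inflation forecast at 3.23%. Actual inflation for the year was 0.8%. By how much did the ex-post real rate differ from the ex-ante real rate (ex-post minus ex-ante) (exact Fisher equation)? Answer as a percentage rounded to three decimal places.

2.631%

Ex-ante: (1 + 0.1267)/(1 + 0.0323) − 1 = 9.1446%
Ex-post: (1 + 0.1267)/(1 + 0.0080) − 1 = 11.7758%
Difference (ex-post − ex-ante) = 2.6312% → 2.631%.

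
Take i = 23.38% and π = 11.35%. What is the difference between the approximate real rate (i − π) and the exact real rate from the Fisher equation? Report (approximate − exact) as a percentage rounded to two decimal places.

Approximate: r ≈ 23.380% − 11.350% = 12.0300%
Exact: (1 + 0.2338)/(1 + 0.1135) − 1 = 10.8038%
Error = 12.0300% − 10.8038% = 1.2262% → 1.23%.

1.23%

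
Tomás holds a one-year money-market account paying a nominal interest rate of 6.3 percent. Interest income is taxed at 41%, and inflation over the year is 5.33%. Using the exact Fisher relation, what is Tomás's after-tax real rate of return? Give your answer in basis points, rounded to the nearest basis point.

After-tax nominal return = 6.3% × (1 − 0.41) = 3.7170%.
1 + r = 1.03717 / 1.05330 = 0.984686
After-tax real rate = 0.984686 − 1 → -153 basis points.

-153 basis points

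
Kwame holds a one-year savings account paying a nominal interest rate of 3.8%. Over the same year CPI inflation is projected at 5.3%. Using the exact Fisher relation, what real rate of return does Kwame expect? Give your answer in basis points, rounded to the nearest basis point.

By the Fisher relation, 1 + r = (1 + i)/(1 + π).
1 + r = 1.03800 / 1.05300 = 0.985755
r = 0.985755 − 1 = -1.4245%, i.e. -142 basis points.

-142 basis points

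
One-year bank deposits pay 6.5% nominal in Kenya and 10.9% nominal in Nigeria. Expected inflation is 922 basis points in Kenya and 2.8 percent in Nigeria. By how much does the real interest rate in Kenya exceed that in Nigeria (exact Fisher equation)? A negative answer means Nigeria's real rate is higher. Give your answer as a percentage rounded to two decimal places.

Kenya: (1 + 0.0650)/(1 + 0.0922) − 1 = -2.4904%
Nigeria: (1 + 0.1090)/(1 + 0.0280) − 1 = 7.8794%
Differential = -2.4904% − 7.8794% = -10.3698% → -10.37%.

-10.37%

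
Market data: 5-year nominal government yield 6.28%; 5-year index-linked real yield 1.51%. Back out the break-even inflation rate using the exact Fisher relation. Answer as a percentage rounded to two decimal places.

4.70%

(1 + π) = (1 + i)/(1 + r) = 1.06280 / 1.01510 = 1.046990
Break-even inflation = 1.046990 − 1 → 4.70%.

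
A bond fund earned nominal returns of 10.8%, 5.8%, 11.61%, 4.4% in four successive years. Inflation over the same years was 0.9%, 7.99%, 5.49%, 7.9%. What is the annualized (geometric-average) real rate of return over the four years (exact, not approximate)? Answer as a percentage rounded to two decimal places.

2.44%

Compound the nominal returns: 1.1080 × 1.0580 × 1.1161 × 1.0440 = 1.36593186.
Compound inflation: 1.0090 × 1.0799 × 1.0549 × 1.0790 = 1.24024488.
Deflate: 1.36593186 / 1.24024488 = 1.10134045.
Annualized real rate = 1.10134045^(1/4) − 1 = 2.4426% → 2.44%.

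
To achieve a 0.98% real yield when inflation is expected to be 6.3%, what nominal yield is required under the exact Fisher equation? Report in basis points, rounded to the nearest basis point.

(1 + i) = (1 + r)(1 + π) = 1.00980 × 1.06300 = 1.0734174
i = 1.0734174 − 1, so the required nominal rate is 734 basis points.

734 basis points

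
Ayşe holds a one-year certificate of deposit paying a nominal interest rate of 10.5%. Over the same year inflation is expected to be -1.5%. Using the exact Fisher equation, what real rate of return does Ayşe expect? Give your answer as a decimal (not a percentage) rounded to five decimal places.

0.12183

1 + r = 1.10500 / 0.98500 = 1.121827
r = 1.121827 − 1 = 12.1827%, i.e. 0.12183.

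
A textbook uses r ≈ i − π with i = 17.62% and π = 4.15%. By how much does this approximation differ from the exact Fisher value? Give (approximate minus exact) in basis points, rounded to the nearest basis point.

54 basis points

Approximate: r ≈ 17.620% − 4.150% = 13.4700%
Exact: (1 + 0.1762)/(1 + 0.0415) − 1 = 12.9333%
Error = 13.4700% − 12.9333% = 0.5367% → 54 basis points.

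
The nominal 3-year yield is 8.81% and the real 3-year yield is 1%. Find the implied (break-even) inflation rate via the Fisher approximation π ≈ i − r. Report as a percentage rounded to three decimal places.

π ≈ i − r = 8.81% − 1% → 7.810%.

7.810%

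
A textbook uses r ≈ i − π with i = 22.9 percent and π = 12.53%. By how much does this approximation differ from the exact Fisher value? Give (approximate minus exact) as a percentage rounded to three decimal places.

Approximate: r ≈ 22.900% − 12.530% = 10.3700%
Exact: (1 + 0.2290)/(1 + 0.1253) − 1 = 9.2153%
Error = 10.3700% − 9.2153% = 1.1547% → 1.155%.

1.155%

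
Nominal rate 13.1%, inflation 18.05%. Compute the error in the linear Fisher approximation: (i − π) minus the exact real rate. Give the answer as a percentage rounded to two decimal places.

Approximate: r ≈ 13.100% − 18.050% = -4.9500%
Exact: (1 + 0.1310)/(1 + 0.1805) − 1 = -4.1931%
Error = -4.9500% − (-4.1931%) = -0.7569% → -0.76%.

-0.76%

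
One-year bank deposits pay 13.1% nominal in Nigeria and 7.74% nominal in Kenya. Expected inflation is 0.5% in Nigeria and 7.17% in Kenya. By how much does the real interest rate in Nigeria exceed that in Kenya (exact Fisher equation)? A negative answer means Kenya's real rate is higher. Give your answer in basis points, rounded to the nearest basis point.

Nigeria: (1 + 0.1310)/(1 + 0.0050) − 1 = 12.5373%
Kenya: (1 + 0.0774)/(1 + 0.0717) − 1 = 0.5319%
Differential = 12.5373% − 0.5319% = 12.0054% → 1201 basis points.

1201 basis points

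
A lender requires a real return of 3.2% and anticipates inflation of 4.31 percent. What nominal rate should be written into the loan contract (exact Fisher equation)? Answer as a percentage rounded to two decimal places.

7.65%

(1 + i) = (1 + r)(1 + π) = 1.03200 × 1.04310 = 1.0764792
i = 1.0764792 − 1, so the required nominal rate is 7.65%.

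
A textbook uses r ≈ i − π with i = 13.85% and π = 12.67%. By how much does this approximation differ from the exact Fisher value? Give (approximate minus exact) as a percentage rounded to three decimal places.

0.133%

Approximate: r ≈ 13.850% − 12.670% = 1.1800%
Exact: (1 + 0.1385)/(1 + 0.1267) − 1 = 1.0473%
Error = 1.1800% − 1.0473% = 0.1327% → 0.133%.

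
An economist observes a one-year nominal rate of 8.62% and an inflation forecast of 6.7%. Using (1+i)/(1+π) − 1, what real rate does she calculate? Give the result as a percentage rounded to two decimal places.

1.80%

By the Fisher identity, 1 + r = (1 + i)/(1 + π).
1 + r = 1.08620 / 1.06700 = 1.017994
r = 1.017994 − 1 = 1.7994%, i.e. 1.80%.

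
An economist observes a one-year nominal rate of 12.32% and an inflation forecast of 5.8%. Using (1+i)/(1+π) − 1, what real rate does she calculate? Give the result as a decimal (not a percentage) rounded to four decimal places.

1 + r = 1.12320 / 1.05800 = 1.061626
r = 1.061626 − 1 = 6.1626%, i.e. 0.0616.

0.0616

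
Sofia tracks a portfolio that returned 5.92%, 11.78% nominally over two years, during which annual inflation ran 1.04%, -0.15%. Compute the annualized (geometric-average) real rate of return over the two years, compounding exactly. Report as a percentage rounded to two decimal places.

8.33%

Compound the nominal returns: 1.0592 × 1.1178 = 1.18397376.
Compound inflation: 1.0104 × 0.9985 = 1.00888440.
Deflate: 1.18397376 / 1.00888440 = 1.17354749.
Annualized real rate = 1.17354749^(1/2) − 1 = 8.3304% → 8.33%.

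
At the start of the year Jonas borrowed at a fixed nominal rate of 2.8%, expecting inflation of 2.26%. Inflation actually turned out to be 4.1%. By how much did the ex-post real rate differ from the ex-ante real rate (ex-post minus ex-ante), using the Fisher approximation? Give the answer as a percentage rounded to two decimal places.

-1.84%

Ex-ante: 2.8% − 2.26% = 0.540%
Ex-post: 2.8% − 4.1% = -1.300%
Difference (ex-post − ex-ante) = -1.8400% → -1.84%.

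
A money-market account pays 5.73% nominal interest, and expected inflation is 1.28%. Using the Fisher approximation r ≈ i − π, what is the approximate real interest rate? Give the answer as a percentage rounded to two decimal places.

r ≈ i − π = 5.73% − 1.28% = 4.45%.

4.45%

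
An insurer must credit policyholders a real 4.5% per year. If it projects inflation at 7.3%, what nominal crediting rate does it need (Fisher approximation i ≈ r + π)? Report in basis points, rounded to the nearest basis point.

i ≈ r + π = 4.5% + 7.3% = 1180 basis points.

1180 basis points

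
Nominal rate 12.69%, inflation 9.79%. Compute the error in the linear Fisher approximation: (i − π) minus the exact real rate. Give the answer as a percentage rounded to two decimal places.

0.26%

Approximate: r ≈ 12.690% − 9.790% = 2.9000%
Exact: (1 + 0.1269)/(1 + 0.0979) − 1 = 2.6414%
Error = 2.9000% − 2.6414% = 0.2586% → 0.26%.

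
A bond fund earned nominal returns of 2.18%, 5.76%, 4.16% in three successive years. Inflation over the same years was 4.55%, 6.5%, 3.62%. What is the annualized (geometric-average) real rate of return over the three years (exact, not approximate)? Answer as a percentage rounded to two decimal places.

Compound the nominal returns: 1.0218 × 1.0576 × 1.0416 = 1.12561096.
Compound inflation: 1.0455 × 1.0650 × 1.0362 = 1.15376466.
Deflate: 1.12561096 / 1.15376466 = 0.97559840.
Annualized real rate = 0.97559840^(1/3) − 1 = -0.8201% → -0.82%.

-0.82%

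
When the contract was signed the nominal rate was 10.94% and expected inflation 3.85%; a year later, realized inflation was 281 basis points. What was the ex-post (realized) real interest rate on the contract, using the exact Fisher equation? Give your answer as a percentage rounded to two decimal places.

7.91%

Ex-post: (1 + 0.1094)/(1 + 0.0281) − 1 = 7.9078%
So the realized real rate is 7.91%.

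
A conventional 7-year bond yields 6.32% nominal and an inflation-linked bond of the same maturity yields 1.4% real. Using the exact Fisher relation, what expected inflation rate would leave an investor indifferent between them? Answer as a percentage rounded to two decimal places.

4.85%

(1 + π) = (1 + i)/(1 + r) = 1.06320 / 1.01400 = 1.048521
Break-even inflation = 1.048521 − 1 → 4.85%.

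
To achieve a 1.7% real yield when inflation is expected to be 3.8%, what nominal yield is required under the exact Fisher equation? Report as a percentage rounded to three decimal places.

5.565%

(1 + i) = (1 + r)(1 + π) = 1.01700 × 1.03800 = 1.055646
i = 1.055646 − 1, so the required nominal rate is 5.565%.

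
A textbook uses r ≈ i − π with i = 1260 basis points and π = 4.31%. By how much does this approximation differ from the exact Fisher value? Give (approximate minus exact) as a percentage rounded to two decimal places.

0.34%

Approximate: r ≈ 12.600% − 4.310% = 8.2900%
Exact: (1 + 0.1260)/(1 + 0.0431) − 1 = 7.9475%
Error = 8.2900% − 7.9475% = 0.3425% → 0.34%.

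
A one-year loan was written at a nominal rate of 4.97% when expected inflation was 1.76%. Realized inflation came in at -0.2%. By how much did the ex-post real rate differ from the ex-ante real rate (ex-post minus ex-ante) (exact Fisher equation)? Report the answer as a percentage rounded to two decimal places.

Ex-ante: (1 + 0.0497)/(1 + 0.0176) − 1 = 3.1545%
Ex-post: (1 + 0.0497)/(1 − 0.0020) − 1 = 5.1804%
Difference (ex-post − ex-ante) = 2.0259% → 2.03%.

2.03%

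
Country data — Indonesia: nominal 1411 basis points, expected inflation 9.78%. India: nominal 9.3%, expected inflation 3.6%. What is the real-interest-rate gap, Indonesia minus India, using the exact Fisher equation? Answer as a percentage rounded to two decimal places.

-1.56%

Indonesia: (1 + 0.1411)/(1 + 0.0978) − 1 = 3.9443%
India: (1 + 0.0930)/(1 + 0.0360) − 1 = 5.5019%
Differential = 3.9443% − 5.5019% = -1.5577% → -1.56%.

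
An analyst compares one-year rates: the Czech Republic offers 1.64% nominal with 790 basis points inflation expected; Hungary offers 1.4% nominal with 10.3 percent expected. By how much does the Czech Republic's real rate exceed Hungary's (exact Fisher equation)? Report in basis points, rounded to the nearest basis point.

The Czech Republic: (1 + 0.0164)/(1 + 0.0790) − 1 = -5.8017%
Hungary: (1 + 0.0140)/(1 + 0.1030) − 1 = -8.0689%
Differential = -5.8017% − (-8.0689%) = 2.2672% → 227 basis points.

227 basis points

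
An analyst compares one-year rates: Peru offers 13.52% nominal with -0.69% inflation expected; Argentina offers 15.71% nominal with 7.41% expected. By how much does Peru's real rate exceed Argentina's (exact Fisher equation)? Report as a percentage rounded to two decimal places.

Peru: (1 + 0.1352)/(1 − 0.0069) − 1 = 14.3087%
Argentina: (1 + 0.1571)/(1 + 0.0741) − 1 = 7.7274%
Differential = 14.3087% − 7.7274% = 6.5813% → 6.58%.

6.58%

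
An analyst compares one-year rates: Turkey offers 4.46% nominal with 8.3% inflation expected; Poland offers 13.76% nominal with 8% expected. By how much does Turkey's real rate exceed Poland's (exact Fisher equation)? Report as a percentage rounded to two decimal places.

Turkey: (1 + 0.0446)/(1 + 0.0830) − 1 = -3.5457%
Poland: (1 + 0.1376)/(1 + 0.0800) − 1 = 5.3333%
Differential = -3.5457% − 5.3333% = -8.8790% → -8.88%.

-8.88%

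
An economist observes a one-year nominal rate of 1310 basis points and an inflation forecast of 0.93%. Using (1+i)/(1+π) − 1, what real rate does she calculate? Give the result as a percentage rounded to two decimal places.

12.06%

1 + r = 1.13100 / 1.00930 = 1.120579
r = 1.120579 − 1 = 12.0579%, i.e. 12.06%.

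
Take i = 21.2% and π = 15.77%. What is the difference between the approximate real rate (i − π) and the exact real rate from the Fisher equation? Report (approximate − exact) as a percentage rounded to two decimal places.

Approximate: r ≈ 21.200% − 15.770% = 5.4300%
Exact: (1 + 0.2120)/(1 + 0.1577) − 1 = 4.6903%
Error = 5.4300% − 4.6903% = 0.7397% → 0.74%.

0.74%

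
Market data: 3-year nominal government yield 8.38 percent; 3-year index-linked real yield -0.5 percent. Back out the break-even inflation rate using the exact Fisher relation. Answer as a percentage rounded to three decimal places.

(1 + π) = (1 + i)/(1 + r) = 1.08380 / 0.99500 = 1.089246
Break-even inflation = 1.089246 − 1 → 8.925%.

8.925%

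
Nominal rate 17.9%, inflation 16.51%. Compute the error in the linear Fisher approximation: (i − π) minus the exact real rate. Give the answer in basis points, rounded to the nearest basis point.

Approximate: r ≈ 17.900% − 16.510% = 1.3900%
Exact: (1 + 0.1790)/(1 + 0.1651) − 1 = 1.1930%
Error = 1.3900% − 1.1930% = 0.1970% → 20 basis points.

20 basis points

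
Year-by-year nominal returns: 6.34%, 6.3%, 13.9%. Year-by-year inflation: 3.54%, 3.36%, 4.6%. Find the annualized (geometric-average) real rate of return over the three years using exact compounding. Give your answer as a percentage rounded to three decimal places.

4.774%

Compound the nominal returns: 1.0634 × 1.0630 × 1.1390 = 1.28751899.
Compound inflation: 1.0354 × 1.0336 × 1.0460 = 1.11941815.
Deflate: 1.28751899 / 1.11941815 = 1.15016805.
Annualized real rate = 1.15016805^(1/3) − 1 = 4.7741% → 4.774%.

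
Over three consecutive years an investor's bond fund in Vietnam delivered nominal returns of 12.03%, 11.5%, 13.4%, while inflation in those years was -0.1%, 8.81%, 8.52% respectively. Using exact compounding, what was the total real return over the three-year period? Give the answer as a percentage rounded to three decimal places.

20.082%

Nominal growth factor = 1.1203 × 1.1150 × 1.1340 = 1.416519
Price-level growth factor = 0.9990 × 1.0881 × 1.0852 = 1.179625
Real growth factor = 1.416519 / 1.179625 = 1.200821
Total real return = 1.200821 − 1 → 20.082%.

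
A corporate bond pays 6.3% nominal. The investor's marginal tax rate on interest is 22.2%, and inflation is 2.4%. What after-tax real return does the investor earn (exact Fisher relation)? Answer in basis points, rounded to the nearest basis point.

After-tax nominal return = 6.3% × (1 − 0.222) = 4.9014%.
1 + r = 1.049014 / 1.02400 = 1.024428
After-tax real rate = 1.024428 − 1 → 244 basis points.

244 basis points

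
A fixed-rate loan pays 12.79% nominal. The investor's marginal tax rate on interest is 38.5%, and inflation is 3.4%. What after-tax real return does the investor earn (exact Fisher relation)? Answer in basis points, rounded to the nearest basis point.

After-tax nominal return = 12.79% × (1 − 0.385) = 7.86585%.
1 + r = 1.0786585 / 1.03400 = 1.043190
After-tax real rate = 1.043190 − 1 → 432 basis points.

432 basis points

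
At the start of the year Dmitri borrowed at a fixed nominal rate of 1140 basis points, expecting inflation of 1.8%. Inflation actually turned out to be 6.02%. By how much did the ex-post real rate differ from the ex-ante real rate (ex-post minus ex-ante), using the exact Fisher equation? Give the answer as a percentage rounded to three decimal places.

-4.356%

Ex-ante: (1 + 0.1140)/(1 + 0.0180) − 1 = 9.4303%
Ex-post: (1 + 0.1140)/(1 + 0.0602) − 1 = 5.0745%
Difference (ex-post − ex-ante) = -4.3557% → -4.356%.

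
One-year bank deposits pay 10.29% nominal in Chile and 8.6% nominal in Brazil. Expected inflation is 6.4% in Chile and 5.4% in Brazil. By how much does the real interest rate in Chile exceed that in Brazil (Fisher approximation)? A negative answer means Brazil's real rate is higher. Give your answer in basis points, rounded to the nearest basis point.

Chile: 10.29% − 6.4% = 3.890%
Brazil: 8.6% − 5.4% = 3.200%
Differential = 0.690% → 69 basis points.

69 basis points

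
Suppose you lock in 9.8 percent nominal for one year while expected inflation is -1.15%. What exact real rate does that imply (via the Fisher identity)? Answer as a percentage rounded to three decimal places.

1 + r = 1.09800 / 0.98850 = 1.110774
r = 1.110774 − 1 = 11.0774%, i.e. 11.077%.

11.077%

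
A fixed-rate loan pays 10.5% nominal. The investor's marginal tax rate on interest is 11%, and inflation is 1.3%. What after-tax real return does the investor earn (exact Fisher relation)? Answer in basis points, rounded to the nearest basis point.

794 basis points

After-tax nominal return = 10.5% × (1 − 0.11) = 9.3450%.
1 + r = 1.09345 / 1.01300 = 1.079418
After-tax real rate = 1.079418 − 1 → 794 basis points.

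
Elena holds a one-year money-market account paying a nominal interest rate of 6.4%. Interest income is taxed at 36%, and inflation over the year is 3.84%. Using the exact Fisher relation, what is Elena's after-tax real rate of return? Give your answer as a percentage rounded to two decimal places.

0.25%

After-tax nominal return = 6.4% × (1 − 0.36) = 4.0960%.
1 + r = 1.04096 / 1.03840 = 1.002465
After-tax real rate = 1.002465 − 1 → 0.25%.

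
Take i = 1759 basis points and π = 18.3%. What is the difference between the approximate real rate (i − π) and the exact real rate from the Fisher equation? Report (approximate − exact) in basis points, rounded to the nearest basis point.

Approximate: r ≈ 17.590% − 18.300% = -0.7100%
Exact: (1 + 0.1759)/(1 + 0.1830) − 1 = -0.6002%
Error = -0.7100% − (-0.6002%) = -0.1098% → -11 basis points.

-11 basis points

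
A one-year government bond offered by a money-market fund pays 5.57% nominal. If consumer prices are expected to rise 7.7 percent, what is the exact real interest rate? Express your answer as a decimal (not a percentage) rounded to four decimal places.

By the Fisher relation, 1 + r = (1 + i)/(1 + π).
1 + r = 1.05570 / 1.07700 = 0.980223
r = 0.980223 − 1 = -1.9777%, i.e. -0.0198.

-0.0198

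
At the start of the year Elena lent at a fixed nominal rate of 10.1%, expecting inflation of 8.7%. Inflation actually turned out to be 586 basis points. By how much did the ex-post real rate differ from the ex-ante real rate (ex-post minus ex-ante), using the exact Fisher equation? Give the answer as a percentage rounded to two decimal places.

Ex-ante: (1 + 0.1010)/(1 + 0.0870) − 1 = 1.2879%
Ex-post: (1 + 0.1010)/(1 + 0.0586) − 1 = 4.0053%
Difference (ex-post − ex-ante) = 2.7173% → 2.72%.

2.72%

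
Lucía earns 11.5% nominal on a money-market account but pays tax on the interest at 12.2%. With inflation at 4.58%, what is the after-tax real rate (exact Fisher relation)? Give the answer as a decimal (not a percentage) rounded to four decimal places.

After-tax nominal return = 11.5% × (1 − 0.122) = 10.0970%.
1 + r = 1.10097 / 1.04580 = 1.052754
After-tax real rate = 1.052754 − 1 → 0.0528.

0.0528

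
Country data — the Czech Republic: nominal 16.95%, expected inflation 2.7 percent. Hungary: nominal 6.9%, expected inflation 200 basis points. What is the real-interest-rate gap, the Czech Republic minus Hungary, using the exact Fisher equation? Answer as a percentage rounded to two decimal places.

9.07%

The Czech Republic: (1 + 0.1695)/(1 + 0.0270) − 1 = 13.8754%
Hungary: (1 + 0.0690)/(1 + 0.0200) − 1 = 4.8039%
Differential = 13.8754% − 4.8039% = 9.0714% → 9.07%.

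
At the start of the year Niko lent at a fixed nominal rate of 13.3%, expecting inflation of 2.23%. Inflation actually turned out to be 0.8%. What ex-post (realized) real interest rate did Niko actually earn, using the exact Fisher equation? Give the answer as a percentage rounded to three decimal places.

12.401%

Ex-post: (1 + 0.1330)/(1 + 0.0080) − 1 = 12.4008%
So the realized real rate is 12.401%.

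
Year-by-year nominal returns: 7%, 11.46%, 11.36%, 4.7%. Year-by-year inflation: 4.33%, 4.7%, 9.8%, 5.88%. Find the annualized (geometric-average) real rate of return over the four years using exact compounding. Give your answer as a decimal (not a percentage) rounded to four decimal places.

0.0229

Nominal growth factor = 1.0700 × 1.1146 × 1.1136 × 1.0470 = 1.39052474
Price-level growth factor = 1.0433 × 1.0470 × 1.0980 × 1.0588 = 1.26990772
Real growth factor = 1.39052474 / 1.26990772 = 1.09498094
Annualized real rate = 1.09498094^(1/4) − 1 = 2.2943% → 0.0229.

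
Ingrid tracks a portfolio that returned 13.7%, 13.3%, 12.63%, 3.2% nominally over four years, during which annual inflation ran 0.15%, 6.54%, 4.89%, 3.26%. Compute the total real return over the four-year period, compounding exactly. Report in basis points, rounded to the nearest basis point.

2957 basis points

Nominal growth factor = 1.1370 × 1.1330 × 1.1263 × 1.0320 = 1.497353
Price-level growth factor = 1.0015 × 1.0654 × 1.0489 × 1.0326 = 1.155659
Real growth factor = 1.497353 / 1.155659 = 1.295670
Total real return = 1.295670 − 1 → 2957 basis points.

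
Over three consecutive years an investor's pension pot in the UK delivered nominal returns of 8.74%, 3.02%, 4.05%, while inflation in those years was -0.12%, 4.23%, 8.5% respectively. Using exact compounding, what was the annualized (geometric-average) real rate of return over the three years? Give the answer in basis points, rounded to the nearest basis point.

105 basis points

Nominal growth factor = 1.0874 × 1.0302 × 1.0405 = 1.16560918
Price-level growth factor = 0.9988 × 1.0423 × 1.0850 = 1.12953843
Real growth factor = 1.16560918 / 1.12953843 = 1.03193407
Annualized real rate = 1.03193407^(1/3) − 1 = 1.0533% → 105 basis points.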